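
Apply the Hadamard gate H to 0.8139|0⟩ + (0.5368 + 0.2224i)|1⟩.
(0.9551 + 0.1573i)|0⟩ + (0.1959 - 0.1573i)|1⟩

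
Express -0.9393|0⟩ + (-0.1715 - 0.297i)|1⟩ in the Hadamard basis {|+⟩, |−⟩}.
(-0.7855 - 0.21i)|+⟩ + (-0.5429 + 0.21i)|−⟩

With |ψ⟩ = α|0⟩ + β|1⟩, the Hadamard-basis coefficients are ⟨+|ψ⟩ = (α + β)/√2 and ⟨−|ψ⟩ = (α − β)/√2.
Here α = -0.9393, β = (-0.1715 - 0.297i): (α + β)/√2 = (-0.7855 - 0.21i), (α − β)/√2 = (-0.5429 + 0.21i).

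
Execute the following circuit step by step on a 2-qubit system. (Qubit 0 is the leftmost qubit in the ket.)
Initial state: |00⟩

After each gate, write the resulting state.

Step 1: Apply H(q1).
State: 1/√2|00⟩ + 1/√2|01⟩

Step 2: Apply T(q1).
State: 1/√2|00⟩ + (1/2 + (1/2)i)|01⟩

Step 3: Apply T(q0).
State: 1/√2|00⟩ + (1/2 + (1/2)i)|01⟩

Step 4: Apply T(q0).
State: 1/√2|00⟩ + (1/2 + (1/2)i)|01⟩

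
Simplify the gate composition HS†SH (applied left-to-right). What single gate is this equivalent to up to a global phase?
I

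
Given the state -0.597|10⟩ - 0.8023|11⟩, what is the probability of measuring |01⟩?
0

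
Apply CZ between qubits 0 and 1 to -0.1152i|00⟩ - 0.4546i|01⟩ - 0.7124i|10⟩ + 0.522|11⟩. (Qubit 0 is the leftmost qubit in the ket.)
-0.1152i|00⟩ - 0.4546i|01⟩ - 0.7124i|10⟩ - 0.522|11⟩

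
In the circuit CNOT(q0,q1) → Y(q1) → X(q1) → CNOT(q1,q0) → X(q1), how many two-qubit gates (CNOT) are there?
2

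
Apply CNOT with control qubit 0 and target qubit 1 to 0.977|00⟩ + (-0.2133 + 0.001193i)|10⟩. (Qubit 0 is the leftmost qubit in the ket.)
0.977|00⟩ + (-0.2133 + 0.001193i)|11⟩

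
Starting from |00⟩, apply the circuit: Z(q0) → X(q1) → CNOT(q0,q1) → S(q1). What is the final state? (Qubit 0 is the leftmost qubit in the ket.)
i|01⟩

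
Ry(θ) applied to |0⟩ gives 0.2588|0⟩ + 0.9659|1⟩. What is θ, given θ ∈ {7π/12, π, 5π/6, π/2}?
5π/6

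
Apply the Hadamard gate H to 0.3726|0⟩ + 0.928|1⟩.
0.9197|0⟩ - 0.3927|1⟩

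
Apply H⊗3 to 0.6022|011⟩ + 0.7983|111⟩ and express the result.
0.4952|000⟩ - 0.4952|001⟩ - 0.4952|010⟩ + 0.4952|011⟩ - 0.06933|100⟩ + 0.06933|101⟩ + 0.06933|110⟩ - 0.06933|111⟩

H⊗3 gives amp(|y⟩) = (1/2√2) Σ_x (−1)^(x·y) amp(|x⟩), where x·y is the number of positions in which both x and y have a 1.
|000⟩: (0.6022 + 0.7983)/(2√2) = 0.4952
|001⟩: (-0.6022 - 0.7983)/(2√2) = -0.4952
|010⟩: (-0.6022 - 0.7983)/(2√2) = -0.4952
|011⟩: (0.6022 + 0.7983)/(2√2) = 0.4952
|100⟩: (0.6022 - 0.7983)/(2√2) = -0.06933
|101⟩: (-0.6022 + 0.7983)/(2√2) = 0.06933
|110⟩: (-0.6022 + 0.7983)/(2√2) = 0.06933
|111⟩: (0.6022 - 0.7983)/(2√2) = -0.06933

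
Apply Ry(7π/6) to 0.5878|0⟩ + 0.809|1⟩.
-0.9336|0⟩ + 0.3584|1⟩

Ry(7π/6) = [[cos(θ/2), −sin(θ/2)], [sin(θ/2), cos(θ/2)]]; θ = 7π/6, cos(θ/2) ≈ -0.258819, sin(θ/2) ≈ 0.965926.
With a = amp(|0⟩) = 0.5878 and b = amp(|1⟩) = 0.809:
new amp(|0⟩) = (-0.258819)·a + (-0.965926)·b = -0.9336
new amp(|1⟩) = (0.965926)·a + (-0.258819)·b = 0.3584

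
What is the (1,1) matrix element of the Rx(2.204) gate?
0.4518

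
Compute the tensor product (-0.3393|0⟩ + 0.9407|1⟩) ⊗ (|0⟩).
-0.3393|00⟩ + 0.9407|10⟩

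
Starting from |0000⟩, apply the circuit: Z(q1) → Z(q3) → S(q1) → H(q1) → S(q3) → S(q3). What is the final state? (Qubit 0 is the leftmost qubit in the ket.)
1/√2|0000⟩ + 1/√2|0100⟩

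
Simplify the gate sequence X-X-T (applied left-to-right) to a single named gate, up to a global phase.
T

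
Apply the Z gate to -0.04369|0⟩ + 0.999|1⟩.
-0.04369|0⟩ - 0.999|1⟩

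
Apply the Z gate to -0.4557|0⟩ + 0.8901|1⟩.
-0.4557|0⟩ - 0.8901|1⟩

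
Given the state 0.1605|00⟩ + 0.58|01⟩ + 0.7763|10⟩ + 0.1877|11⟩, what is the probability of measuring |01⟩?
0.3364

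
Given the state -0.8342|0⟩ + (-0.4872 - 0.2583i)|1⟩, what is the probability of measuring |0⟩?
0.6959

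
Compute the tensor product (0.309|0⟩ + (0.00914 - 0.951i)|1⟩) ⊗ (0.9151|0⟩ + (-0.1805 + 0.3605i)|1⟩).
0.2828|00⟩ + (-0.05577 + 0.1114i)|01⟩ + (0.008364 - 0.8703i)|10⟩ + (0.3412 + 0.175i)|11⟩

amp(|b₁b₂…⟩) = product of the factor amplitudes for bits b₁, b₂, …; only kets whose every factor amplitude is nonzero survive.
|00⟩: (0.309)(0.9151) = 0.2828
|01⟩: (0.309)(-0.1805 + 0.3605i) = (-0.05577 + 0.1114i)
|10⟩: (0.00914 - 0.951i)(0.9151) = (0.008364 - 0.8703i)
|11⟩: (0.00914 - 0.951i)(-0.1805 + 0.3605i) = (0.3412 + 0.175i)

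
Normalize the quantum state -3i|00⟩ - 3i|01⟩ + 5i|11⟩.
-0.4575i|00⟩ - 0.4575i|01⟩ + 0.7625i|11⟩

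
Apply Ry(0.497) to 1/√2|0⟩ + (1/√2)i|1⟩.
(0.6854 - 0.1739i)|0⟩ + (0.1739 + 0.6854i)|1⟩

Ry(0.497) = [[cos(θ/2), −sin(θ/2)], [sin(θ/2), cos(θ/2)]]; θ = 0.497, cos(θ/2) ≈ 0.969282, sin(θ/2) ≈ 0.24595.
With a = amp(|0⟩) = 1/√2 and b = amp(|1⟩) = (1/√2)i:
new amp(|0⟩) = (0.969282)·a + (-0.24595)·b = (0.6854 - 0.1739i)
new amp(|1⟩) = (0.24595)·a + (0.969282)·b = (0.1739 + 0.6854i)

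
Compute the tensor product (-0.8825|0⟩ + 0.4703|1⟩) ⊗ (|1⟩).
-0.8825|01⟩ + 0.4703|11⟩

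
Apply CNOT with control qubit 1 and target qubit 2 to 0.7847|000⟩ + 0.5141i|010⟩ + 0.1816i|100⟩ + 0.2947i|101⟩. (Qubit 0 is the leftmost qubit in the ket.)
0.7847|000⟩ + 0.5141i|011⟩ + 0.1816i|100⟩ + 0.2947i|101⟩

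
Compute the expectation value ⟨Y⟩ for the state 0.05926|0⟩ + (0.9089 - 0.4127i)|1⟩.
-0.04891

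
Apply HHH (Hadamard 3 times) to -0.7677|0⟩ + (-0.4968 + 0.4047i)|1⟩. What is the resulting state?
(-0.8941 + 0.2862i)|0⟩ + (-0.1916 - 0.2862i)|1⟩

H² = I, so H^3 = H: a single Hadamard. With (a, b) = (-0.7677, (-0.4968 + 0.4047i)), H gives ((a + b)/√2, (a − b)/√2) = ((-0.8941 + 0.2862i), (-0.1916 - 0.2862i)).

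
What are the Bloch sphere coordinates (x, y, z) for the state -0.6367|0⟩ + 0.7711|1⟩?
(-0.9819, 0, -0.1892)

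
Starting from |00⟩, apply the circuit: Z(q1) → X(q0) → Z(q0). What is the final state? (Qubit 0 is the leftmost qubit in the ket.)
-|10⟩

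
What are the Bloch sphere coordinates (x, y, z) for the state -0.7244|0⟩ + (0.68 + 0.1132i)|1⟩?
(-0.9852, -0.164, 0.04954)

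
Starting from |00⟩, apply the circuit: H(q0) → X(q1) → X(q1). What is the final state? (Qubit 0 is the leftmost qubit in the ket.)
1/√2|00⟩ + 1/√2|10⟩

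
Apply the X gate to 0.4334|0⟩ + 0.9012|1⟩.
0.9012|0⟩ + 0.4334|1⟩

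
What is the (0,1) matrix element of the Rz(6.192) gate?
0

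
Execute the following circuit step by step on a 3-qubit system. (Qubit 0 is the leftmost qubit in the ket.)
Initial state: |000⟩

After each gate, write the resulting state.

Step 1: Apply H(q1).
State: 1/√2|000⟩ + 1/√2|010⟩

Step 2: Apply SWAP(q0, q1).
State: 1/√2|000⟩ + 1/√2|100⟩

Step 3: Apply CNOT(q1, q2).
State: 1/√2|000⟩ + 1/√2|100⟩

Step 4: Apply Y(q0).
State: -(1/√2)i|000⟩ + (1/√2)i|100⟩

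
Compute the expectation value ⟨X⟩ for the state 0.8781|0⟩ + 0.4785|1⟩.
0.8403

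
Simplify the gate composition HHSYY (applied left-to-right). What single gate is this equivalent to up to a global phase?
S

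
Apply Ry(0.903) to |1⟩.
-0.4363|0⟩ + 0.8998|1⟩

Ry(0.903) = [[cos(θ/2), −sin(θ/2)], [sin(θ/2), cos(θ/2)]]; θ = 0.903, cos(θ/2) ≈ 0.899794, sin(θ/2) ≈ 0.436316.
With a = amp(|0⟩) = 0 and b = amp(|1⟩) = 1:
new amp(|0⟩) = (0.899794)·a + (-0.436316)·b = -0.4363
new amp(|1⟩) = (0.436316)·a + (0.899794)·b = 0.8998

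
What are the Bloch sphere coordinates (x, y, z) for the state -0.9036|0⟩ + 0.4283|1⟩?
(-0.774, 0, 0.6331)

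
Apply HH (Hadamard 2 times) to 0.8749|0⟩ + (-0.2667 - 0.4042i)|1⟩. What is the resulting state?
0.8749|0⟩ + (-0.2667 - 0.4042i)|1⟩

H² = I, so an even number of Hadamards cancels: H^2 = I and the state is unchanged.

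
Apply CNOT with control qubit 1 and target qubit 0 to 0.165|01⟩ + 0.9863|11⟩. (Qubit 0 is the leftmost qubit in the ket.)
0.9863|01⟩ + 0.165|11⟩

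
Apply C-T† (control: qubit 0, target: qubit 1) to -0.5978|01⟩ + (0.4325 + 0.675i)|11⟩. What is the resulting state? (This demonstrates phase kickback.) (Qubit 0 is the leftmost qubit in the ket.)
-0.5978|01⟩ + (0.7831 + 0.1715i)|11⟩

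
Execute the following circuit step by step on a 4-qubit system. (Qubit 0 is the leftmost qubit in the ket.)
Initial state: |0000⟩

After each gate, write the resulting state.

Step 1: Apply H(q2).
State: 1/√2|0000⟩ + 1/√2|0010⟩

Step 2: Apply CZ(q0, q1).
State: 1/√2|0000⟩ + 1/√2|0010⟩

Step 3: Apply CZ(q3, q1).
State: 1/√2|0000⟩ + 1/√2|0010⟩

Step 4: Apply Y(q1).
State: (1/√2)i|0100⟩ + (1/√2)i|0110⟩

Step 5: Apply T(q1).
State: (-1/2 + (1/2)i)|0100⟩ + (-1/2 + (1/2)i)|0110⟩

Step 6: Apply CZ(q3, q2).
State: (-1/2 + (1/2)i)|0100⟩ + (-1/2 + (1/2)i)|0110⟩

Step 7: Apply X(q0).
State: (-1/2 + (1/2)i)|1100⟩ + (-1/2 + (1/2)i)|1110⟩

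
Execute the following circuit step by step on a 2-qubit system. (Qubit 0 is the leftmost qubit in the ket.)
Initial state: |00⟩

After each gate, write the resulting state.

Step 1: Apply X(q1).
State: |01⟩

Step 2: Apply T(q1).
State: (1/√2 + (1/√2)i)|01⟩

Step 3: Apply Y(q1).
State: (1/√2 - (1/√2)i)|00⟩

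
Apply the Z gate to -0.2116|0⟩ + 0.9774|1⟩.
-0.2116|0⟩ - 0.9774|1⟩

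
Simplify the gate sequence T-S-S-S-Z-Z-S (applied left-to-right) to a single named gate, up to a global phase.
T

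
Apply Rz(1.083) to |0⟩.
(0.8569 - 0.5154i)|0⟩

Rz(1.083) = [[e^(−iθ/2), 0], [0, e^(iθ/2)]] with e^(±iθ/2) = cos(θ/2) ± i·sin(θ/2); θ = 1.083, cos(θ/2) ≈ 0.856937, sin(θ/2) ≈ 0.515422.
With a = amp(|0⟩) = 1 and b = amp(|1⟩) = 0:
new amp(|0⟩) = (0.856937 - 0.515422i)·a = (0.8569 - 0.5154i)
new amp(|1⟩) = (0.856937 + 0.515422i)·b = 0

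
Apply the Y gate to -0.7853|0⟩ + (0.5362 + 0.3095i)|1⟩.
(0.3095 - 0.5362i)|0⟩ - 0.7853i|1⟩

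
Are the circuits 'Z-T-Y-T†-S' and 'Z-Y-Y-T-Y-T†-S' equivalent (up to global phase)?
Yes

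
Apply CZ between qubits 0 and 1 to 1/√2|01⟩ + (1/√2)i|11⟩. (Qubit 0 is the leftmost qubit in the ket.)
1/√2|01⟩ - (1/√2)i|11⟩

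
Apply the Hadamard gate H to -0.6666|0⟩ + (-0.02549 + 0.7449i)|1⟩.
(-0.4894 + 0.5267i)|0⟩ + (-0.4533 - 0.5267i)|1⟩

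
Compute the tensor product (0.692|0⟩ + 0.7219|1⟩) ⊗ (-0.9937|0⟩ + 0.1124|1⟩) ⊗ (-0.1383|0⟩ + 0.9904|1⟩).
0.0951|000⟩ - 0.681|001⟩ - 0.01076|010⟩ + 0.07703|011⟩ + 0.09921|100⟩ - 0.7105|101⟩ - 0.01122|110⟩ + 0.08036|111⟩

amp(|b₁b₂…⟩) = product of the factor amplitudes for bits b₁, b₂, …; only kets whose every factor amplitude is nonzero survive.
|000⟩: (0.692)(-0.9937)(-0.1383) = 0.0951
|001⟩: (0.692)(-0.9937)(0.9904) = -0.681
|010⟩: (0.692)(0.1124)(-0.1383) = -0.01076
|011⟩: (0.692)(0.1124)(0.9904) = 0.07703
|100⟩: (0.7219)(-0.9937)(-0.1383) = 0.09921
|101⟩: (0.7219)(-0.9937)(0.9904) = -0.7105
|110⟩: (0.7219)(0.1124)(-0.1383) = -0.01122
|111⟩: (0.7219)(0.1124)(0.9904) = 0.08036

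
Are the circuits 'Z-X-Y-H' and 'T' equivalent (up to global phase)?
No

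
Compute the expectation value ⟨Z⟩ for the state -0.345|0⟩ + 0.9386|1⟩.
-0.7619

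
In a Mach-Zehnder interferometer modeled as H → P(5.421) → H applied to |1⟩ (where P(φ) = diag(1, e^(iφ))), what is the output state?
(0.1746 + 0.3796i)|0⟩ + (0.8254 - 0.3796i)|1⟩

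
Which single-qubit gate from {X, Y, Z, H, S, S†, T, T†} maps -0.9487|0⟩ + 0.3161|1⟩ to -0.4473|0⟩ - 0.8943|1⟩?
H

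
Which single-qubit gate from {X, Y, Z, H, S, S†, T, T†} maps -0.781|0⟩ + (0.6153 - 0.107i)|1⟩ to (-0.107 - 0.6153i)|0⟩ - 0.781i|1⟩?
Y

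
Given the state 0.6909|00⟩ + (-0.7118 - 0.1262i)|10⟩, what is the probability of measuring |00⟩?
0.4773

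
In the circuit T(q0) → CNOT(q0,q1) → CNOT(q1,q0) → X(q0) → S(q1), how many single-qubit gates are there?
3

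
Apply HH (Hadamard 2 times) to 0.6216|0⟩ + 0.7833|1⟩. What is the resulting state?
0.6216|0⟩ + 0.7833|1⟩

H² = I, so an even number of Hadamards cancels: H^2 = I and the state is unchanged.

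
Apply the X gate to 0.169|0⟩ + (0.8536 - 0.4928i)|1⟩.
(0.8536 - 0.4928i)|0⟩ + 0.169|1⟩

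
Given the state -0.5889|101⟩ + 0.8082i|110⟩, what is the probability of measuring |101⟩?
0.3468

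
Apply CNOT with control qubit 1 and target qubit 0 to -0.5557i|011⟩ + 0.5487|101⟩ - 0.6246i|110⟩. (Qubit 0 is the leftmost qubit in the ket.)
-0.6246i|010⟩ + 0.5487|101⟩ - 0.5557i|111⟩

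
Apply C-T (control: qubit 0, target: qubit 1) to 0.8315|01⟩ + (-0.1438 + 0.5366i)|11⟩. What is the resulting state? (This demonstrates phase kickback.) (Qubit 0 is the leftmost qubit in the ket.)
0.8315|01⟩ + (-0.4811 + 0.2778i)|11⟩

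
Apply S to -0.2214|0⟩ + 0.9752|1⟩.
-0.2214|0⟩ + 0.9752i|1⟩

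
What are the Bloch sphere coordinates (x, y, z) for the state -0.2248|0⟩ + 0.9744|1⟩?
(-0.4381, 0, -0.8989)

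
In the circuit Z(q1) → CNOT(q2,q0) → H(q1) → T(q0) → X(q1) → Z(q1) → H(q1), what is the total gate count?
7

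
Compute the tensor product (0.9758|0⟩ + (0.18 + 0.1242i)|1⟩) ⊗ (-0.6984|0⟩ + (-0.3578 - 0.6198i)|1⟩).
-0.6815|00⟩ + (-0.3491 - 0.6048i)|01⟩ + (-0.1257 - 0.08674i)|10⟩ + (0.01258 - 0.156i)|11⟩

amp(|b₁b₂…⟩) = product of the factor amplitudes for bits b₁, b₂, …; only kets whose every factor amplitude is nonzero survive.
|00⟩: (0.9758)(-0.6984) = -0.6815
|01⟩: (0.9758)(-0.3578 - 0.6198i) = (-0.3491 - 0.6048i)
|10⟩: (0.18 + 0.1242i)(-0.6984) = (-0.1257 - 0.08674i)
|11⟩: (0.18 + 0.1242i)(-0.3578 - 0.6198i) = (0.01258 - 0.156i)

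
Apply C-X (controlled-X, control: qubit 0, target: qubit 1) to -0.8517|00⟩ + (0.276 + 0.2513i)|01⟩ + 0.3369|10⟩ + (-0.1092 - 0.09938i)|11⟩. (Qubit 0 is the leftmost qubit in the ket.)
-0.8517|00⟩ + (0.276 + 0.2513i)|01⟩ + (-0.1092 - 0.09938i)|10⟩ + 0.3369|11⟩

C-X leaves the control-|0⟩ kets |00⟩, |01⟩ unchanged and applies X to qubit 1 on the control-|1⟩ pair (|10⟩, |11⟩).
X = [[0, 1], [1, 0]].
With a = amp(|10⟩) = 0.3369 and b = amp(|11⟩) = (-0.1092 - 0.09938i):
new amp(|10⟩) = (1)·b = (-0.1092 - 0.09938i)
new amp(|11⟩) = (1)·a = 0.3369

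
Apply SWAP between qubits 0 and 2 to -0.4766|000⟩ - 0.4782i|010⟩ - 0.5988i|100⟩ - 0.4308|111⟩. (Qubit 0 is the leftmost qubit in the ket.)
-0.4766|000⟩ - 0.5988i|001⟩ - 0.4782i|010⟩ - 0.4308|111⟩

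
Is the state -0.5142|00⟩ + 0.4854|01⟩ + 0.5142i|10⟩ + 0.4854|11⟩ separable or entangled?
Entangled

Writing the state as a|00⟩ + b|01⟩ + c|10⟩ + d|11⟩, it is a product state iff ad − bc = 0.
Here (a, b, c, d) = (-0.5142, 0.4854, 0.5142i, 0.4854): ad − bc = (-0.5142)(0.4854) − (0.4854)(0.5142i) = (-0.2496 - 0.2496i) ≠ 0, so the state is entangled.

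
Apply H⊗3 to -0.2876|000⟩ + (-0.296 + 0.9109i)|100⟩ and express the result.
(-0.2063 + 0.3221i)|000⟩ + (-0.2063 + 0.3221i)|001⟩ + (-0.2063 + 0.3221i)|010⟩ + (-0.2063 + 0.3221i)|011⟩ + (0.00297 - 0.3221i)|100⟩ + (0.00297 - 0.3221i)|101⟩ + (0.00297 - 0.3221i)|110⟩ + (0.00297 - 0.3221i)|111⟩

H⊗3 gives amp(|y⟩) = (1/2√2) Σ_x (−1)^(x·y) amp(|x⟩), where x·y is the number of positions in which both x and y have a 1.
|000⟩: (-0.2876 + (-0.296 + 0.9109i))/(2√2) = (-0.2063 + 0.3221i)
|001⟩: (-0.2876 + (-0.296 + 0.9109i))/(2√2) = (-0.2063 + 0.3221i)
|010⟩: (-0.2876 + (-0.296 + 0.9109i))/(2√2) = (-0.2063 + 0.3221i)
|011⟩: (-0.2876 + (-0.296 + 0.9109i))/(2√2) = (-0.2063 + 0.3221i)
|100⟩: (-0.2876 - (-0.296 + 0.9109i))/(2√2) = (0.00297 - 0.3221i)
|101⟩: (-0.2876 - (-0.296 + 0.9109i))/(2√2) = (0.00297 - 0.3221i)
|110⟩: (-0.2876 - (-0.296 + 0.9109i))/(2√2) = (0.00297 - 0.3221i)
|111⟩: (-0.2876 - (-0.296 + 0.9109i))/(2√2) = (0.00297 - 0.3221i)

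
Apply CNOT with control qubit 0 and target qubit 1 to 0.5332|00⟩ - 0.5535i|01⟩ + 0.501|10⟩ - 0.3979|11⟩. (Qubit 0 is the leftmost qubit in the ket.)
0.5332|00⟩ - 0.5535i|01⟩ - 0.3979|10⟩ + 0.501|11⟩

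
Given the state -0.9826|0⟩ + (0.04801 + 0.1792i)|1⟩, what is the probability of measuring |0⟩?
0.9655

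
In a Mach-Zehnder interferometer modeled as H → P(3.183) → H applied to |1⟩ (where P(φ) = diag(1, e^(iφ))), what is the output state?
(0.9996 + 0.0207i)|0⟩ + (0.0004286 - 0.0207i)|1⟩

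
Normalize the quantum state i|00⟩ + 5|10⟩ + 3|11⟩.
0.169i|00⟩ + 0.8452|10⟩ + 0.5071|11⟩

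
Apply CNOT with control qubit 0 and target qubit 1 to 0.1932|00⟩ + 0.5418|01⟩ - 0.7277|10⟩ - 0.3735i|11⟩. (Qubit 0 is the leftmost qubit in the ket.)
0.1932|00⟩ + 0.5418|01⟩ - 0.3735i|10⟩ - 0.7277|11⟩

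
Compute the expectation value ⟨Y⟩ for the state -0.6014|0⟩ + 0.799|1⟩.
0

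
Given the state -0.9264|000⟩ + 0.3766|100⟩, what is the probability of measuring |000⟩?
0.8582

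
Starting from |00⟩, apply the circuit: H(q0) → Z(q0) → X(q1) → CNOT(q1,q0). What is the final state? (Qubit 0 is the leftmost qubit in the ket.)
-1/√2|01⟩ + 1/√2|11⟩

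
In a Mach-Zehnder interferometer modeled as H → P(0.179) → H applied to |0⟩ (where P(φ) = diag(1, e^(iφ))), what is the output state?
(0.992 + 0.08902i)|0⟩ + (0.007989 - 0.08902i)|1⟩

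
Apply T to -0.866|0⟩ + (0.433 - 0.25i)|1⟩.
-0.866|0⟩ + (0.483 + 0.1294i)|1⟩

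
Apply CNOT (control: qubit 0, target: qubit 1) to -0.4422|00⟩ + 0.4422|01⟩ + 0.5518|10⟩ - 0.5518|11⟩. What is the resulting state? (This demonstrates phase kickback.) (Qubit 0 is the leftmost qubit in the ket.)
-0.4422|00⟩ + 0.4422|01⟩ - 0.5518|10⟩ + 0.5518|11⟩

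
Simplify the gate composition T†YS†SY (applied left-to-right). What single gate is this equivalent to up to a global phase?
T†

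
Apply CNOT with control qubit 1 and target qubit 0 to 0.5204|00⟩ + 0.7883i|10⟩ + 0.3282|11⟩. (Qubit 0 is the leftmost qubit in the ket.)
0.5204|00⟩ + 0.3282|01⟩ + 0.7883i|10⟩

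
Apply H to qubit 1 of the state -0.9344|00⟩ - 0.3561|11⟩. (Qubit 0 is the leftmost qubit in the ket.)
-0.6607|00⟩ - 0.6607|01⟩ - 0.2518|10⟩ + 0.2518|11⟩

H on qubit 1 mixes each pair of kets that differ only in qubit 1: amplitudes (a, b) of (|…0…⟩, |…1…⟩) become ((a + b)/√2, (a − b)/√2). Kets absent from the input have amplitude 0.
(|00⟩, |01⟩): (a, b) = (-0.9344, 0) → (-0.6607, -0.6607)
(|10⟩, |11⟩): (a, b) = (0, -0.3561) → (-0.2518, 0.2518)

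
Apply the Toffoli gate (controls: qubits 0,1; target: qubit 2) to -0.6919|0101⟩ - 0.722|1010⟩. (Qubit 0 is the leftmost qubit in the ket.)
-0.6919|0101⟩ - 0.722|1010⟩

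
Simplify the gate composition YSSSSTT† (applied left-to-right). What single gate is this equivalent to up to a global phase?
Y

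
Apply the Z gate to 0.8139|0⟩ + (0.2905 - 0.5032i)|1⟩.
0.8139|0⟩ + (-0.2905 + 0.5032i)|1⟩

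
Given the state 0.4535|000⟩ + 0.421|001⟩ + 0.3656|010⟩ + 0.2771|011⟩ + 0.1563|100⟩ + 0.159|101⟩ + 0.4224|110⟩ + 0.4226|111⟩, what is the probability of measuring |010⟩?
0.1337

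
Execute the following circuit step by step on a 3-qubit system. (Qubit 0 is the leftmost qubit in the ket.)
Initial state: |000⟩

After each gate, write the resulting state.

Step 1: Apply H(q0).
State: 1/√2|000⟩ + 1/√2|100⟩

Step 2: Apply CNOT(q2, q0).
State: 1/√2|000⟩ + 1/√2|100⟩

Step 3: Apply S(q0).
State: 1/√2|000⟩ + (1/√2)i|100⟩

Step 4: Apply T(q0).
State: 1/√2|000⟩ + (-1/2 + (1/2)i)|100⟩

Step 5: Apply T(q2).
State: 1/√2|000⟩ + (-1/2 + (1/2)i)|100⟩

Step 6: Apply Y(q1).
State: (1/√2)i|010⟩ + (-1/2 - (1/2)i)|110⟩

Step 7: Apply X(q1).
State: (1/√2)i|000⟩ + (-1/2 - (1/2)i)|100⟩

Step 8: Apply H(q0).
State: (-1/√8 + 0.1464i)|000⟩ + (1/√8 + 0.8536i)|100⟩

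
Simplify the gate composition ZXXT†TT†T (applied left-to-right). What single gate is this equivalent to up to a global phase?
Z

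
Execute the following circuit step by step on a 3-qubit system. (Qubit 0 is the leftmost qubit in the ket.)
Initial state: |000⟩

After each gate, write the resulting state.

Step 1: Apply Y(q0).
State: i|100⟩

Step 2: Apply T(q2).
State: i|100⟩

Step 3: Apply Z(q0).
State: -i|100⟩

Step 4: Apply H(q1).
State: -(1/√2)i|100⟩ - (1/√2)i|110⟩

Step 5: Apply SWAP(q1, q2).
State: -(1/√2)i|100⟩ - (1/√2)i|101⟩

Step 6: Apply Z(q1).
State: -(1/√2)i|100⟩ - (1/√2)i|101⟩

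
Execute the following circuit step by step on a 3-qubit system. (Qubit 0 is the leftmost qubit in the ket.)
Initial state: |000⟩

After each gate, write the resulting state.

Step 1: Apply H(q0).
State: 1/√2|000⟩ + 1/√2|100⟩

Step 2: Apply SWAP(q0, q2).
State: 1/√2|000⟩ + 1/√2|001⟩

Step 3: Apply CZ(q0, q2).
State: 1/√2|000⟩ + 1/√2|001⟩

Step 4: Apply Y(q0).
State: (1/√2)i|100⟩ + (1/√2)i|101⟩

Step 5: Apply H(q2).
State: i|100⟩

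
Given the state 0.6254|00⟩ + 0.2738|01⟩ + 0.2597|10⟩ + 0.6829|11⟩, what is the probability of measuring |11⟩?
0.4664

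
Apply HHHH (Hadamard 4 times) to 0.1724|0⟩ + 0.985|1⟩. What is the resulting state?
0.1724|0⟩ + 0.985|1⟩

H² = I, so an even number of Hadamards cancels: H^4 = I and the state is unchanged.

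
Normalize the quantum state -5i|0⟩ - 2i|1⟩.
-0.9285i|0⟩ - 0.3714i|1⟩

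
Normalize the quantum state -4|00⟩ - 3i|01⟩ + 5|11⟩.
-0.5657|00⟩ - 0.4243i|01⟩ + 1/√2|11⟩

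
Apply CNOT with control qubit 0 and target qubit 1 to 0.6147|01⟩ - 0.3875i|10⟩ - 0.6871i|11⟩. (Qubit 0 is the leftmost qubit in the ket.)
0.6147|01⟩ - 0.6871i|10⟩ - 0.3875i|11⟩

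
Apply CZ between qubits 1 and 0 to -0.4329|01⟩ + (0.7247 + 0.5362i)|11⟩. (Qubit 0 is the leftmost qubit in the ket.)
-0.4329|01⟩ + (-0.7247 - 0.5362i)|11⟩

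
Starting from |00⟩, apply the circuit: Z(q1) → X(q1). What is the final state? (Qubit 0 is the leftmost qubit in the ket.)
|01⟩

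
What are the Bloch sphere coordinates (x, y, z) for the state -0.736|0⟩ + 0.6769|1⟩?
(-0.9964, 0, 0.0835)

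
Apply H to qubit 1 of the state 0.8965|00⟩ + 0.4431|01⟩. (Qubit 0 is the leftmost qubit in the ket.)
0.9472|00⟩ + 0.3206|01⟩

H on qubit 1 mixes each pair of kets that differ only in qubit 1: amplitudes (a, b) of (|…0…⟩, |…1…⟩) become ((a + b)/√2, (a − b)/√2). Kets absent from the input have amplitude 0.
(|00⟩, |01⟩): (a, b) = (0.8965, 0.4431) → (0.9472, 0.3206)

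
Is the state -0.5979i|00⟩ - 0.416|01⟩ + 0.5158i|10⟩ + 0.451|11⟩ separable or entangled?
Entangled

Writing the state as a|00⟩ + b|01⟩ + c|10⟩ + d|11⟩, it is a product state iff ad − bc = 0.
Here (a, b, c, d) = (-0.5979i, -0.416, 0.5158i, 0.451): ad − bc = (-0.5979i)(0.451) − (-0.416)(0.5158i) = -0.05508i ≠ 0, so the state is entangled.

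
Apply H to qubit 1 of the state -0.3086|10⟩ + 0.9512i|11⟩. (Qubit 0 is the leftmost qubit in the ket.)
(-0.2182 + 0.6726i)|10⟩ + (-0.2182 - 0.6726i)|11⟩

H on qubit 1 mixes each pair of kets that differ only in qubit 1: amplitudes (a, b) of (|…0…⟩, |…1…⟩) become ((a + b)/√2, (a − b)/√2). Kets absent from the input have amplitude 0.
(|10⟩, |11⟩): (a, b) = (-0.3086, 0.9512i) → ((-0.2182 + 0.6726i), (-0.2182 - 0.6726i))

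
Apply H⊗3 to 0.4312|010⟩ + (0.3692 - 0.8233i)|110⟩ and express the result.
(0.283 - 0.2911i)|000⟩ + (0.283 - 0.2911i)|001⟩ + (-0.283 + 0.2911i)|010⟩ + (-0.283 + 0.2911i)|011⟩ + (0.02192 + 0.2911i)|100⟩ + (0.02192 + 0.2911i)|101⟩ + (-0.02192 - 0.2911i)|110⟩ + (-0.02192 - 0.2911i)|111⟩

H⊗3 gives amp(|y⟩) = (1/2√2) Σ_x (−1)^(x·y) amp(|x⟩), where x·y is the number of positions in which both x and y have a 1.
|000⟩: (0.4312 + (0.3692 - 0.8233i))/(2√2) = (0.283 - 0.2911i)
|001⟩: (0.4312 + (0.3692 - 0.8233i))/(2√2) = (0.283 - 0.2911i)
|010⟩: (-0.4312 - (0.3692 - 0.8233i))/(2√2) = (-0.283 + 0.2911i)
|011⟩: (-0.4312 - (0.3692 - 0.8233i))/(2√2) = (-0.283 + 0.2911i)
|100⟩: (0.4312 - (0.3692 - 0.8233i))/(2√2) = (0.02192 + 0.2911i)
|101⟩: (0.4312 - (0.3692 - 0.8233i))/(2√2) = (0.02192 + 0.2911i)
|110⟩: (-0.4312 + (0.3692 - 0.8233i))/(2√2) = (-0.02192 - 0.2911i)
|111⟩: (-0.4312 + (0.3692 - 0.8233i))/(2√2) = (-0.02192 - 0.2911i)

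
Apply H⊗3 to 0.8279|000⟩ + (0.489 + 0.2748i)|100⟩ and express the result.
(0.4656 + 0.09716i)|000⟩ + (0.4656 + 0.09716i)|001⟩ + (0.4656 + 0.09716i)|010⟩ + (0.4656 + 0.09716i)|011⟩ + (0.1198 - 0.09716i)|100⟩ + (0.1198 - 0.09716i)|101⟩ + (0.1198 - 0.09716i)|110⟩ + (0.1198 - 0.09716i)|111⟩

H⊗3 gives amp(|y⟩) = (1/2√2) Σ_x (−1)^(x·y) amp(|x⟩), where x·y is the number of positions in which both x and y have a 1.
|000⟩: (0.8279 + (0.489 + 0.2748i))/(2√2) = (0.4656 + 0.09716i)
|001⟩: (0.8279 + (0.489 + 0.2748i))/(2√2) = (0.4656 + 0.09716i)
|010⟩: (0.8279 + (0.489 + 0.2748i))/(2√2) = (0.4656 + 0.09716i)
|011⟩: (0.8279 + (0.489 + 0.2748i))/(2√2) = (0.4656 + 0.09716i)
|100⟩: (0.8279 - (0.489 + 0.2748i))/(2√2) = (0.1198 - 0.09716i)
|101⟩: (0.8279 - (0.489 + 0.2748i))/(2√2) = (0.1198 - 0.09716i)
|110⟩: (0.8279 - (0.489 + 0.2748i))/(2√2) = (0.1198 - 0.09716i)
|111⟩: (0.8279 - (0.489 + 0.2748i))/(2√2) = (0.1198 - 0.09716i)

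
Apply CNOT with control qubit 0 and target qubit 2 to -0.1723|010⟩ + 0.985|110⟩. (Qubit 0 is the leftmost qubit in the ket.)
-0.1723|010⟩ + 0.985|111⟩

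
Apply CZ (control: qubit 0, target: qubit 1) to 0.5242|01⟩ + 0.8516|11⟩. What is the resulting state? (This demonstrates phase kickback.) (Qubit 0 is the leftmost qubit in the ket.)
0.5242|01⟩ - 0.8516|11⟩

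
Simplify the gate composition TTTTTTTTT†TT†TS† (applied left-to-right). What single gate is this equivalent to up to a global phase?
S†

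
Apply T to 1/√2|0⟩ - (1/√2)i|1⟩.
1/√2|0⟩ + (1/2 - (1/2)i)|1⟩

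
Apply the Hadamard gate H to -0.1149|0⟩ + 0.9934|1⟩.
0.6212|0⟩ - 0.7837|1⟩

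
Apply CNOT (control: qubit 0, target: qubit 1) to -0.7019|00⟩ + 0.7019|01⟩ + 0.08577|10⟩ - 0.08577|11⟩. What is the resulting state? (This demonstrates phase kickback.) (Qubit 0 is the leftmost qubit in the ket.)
-0.7019|00⟩ + 0.7019|01⟩ - 0.08577|10⟩ + 0.08577|11⟩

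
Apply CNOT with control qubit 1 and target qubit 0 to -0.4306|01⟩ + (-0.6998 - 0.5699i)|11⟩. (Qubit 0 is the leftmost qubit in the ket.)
(-0.6998 - 0.5699i)|01⟩ - 0.4306|11⟩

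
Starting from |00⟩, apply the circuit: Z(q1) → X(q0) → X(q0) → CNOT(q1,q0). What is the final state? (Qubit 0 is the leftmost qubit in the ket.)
|00⟩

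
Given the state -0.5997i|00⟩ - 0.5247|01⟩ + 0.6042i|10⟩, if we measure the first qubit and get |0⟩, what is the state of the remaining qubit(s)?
-0.7526i|0⟩ - 0.6585|1⟩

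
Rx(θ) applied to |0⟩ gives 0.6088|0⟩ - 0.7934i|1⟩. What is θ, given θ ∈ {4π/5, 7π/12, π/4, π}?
7π/12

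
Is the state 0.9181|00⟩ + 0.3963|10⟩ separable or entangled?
Separable

Writing the state as a|00⟩ + b|01⟩ + c|10⟩ + d|11⟩, it is a product state iff ad − bc = 0.
Here (a, b, c, d) = (0.9181, 0, 0.3963, 0): ad − bc = (0.9181)(0) − (0)(0.3963) = 0, so the state is separable.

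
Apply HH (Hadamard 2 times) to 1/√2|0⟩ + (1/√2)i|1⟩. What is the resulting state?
1/√2|0⟩ + (1/√2)i|1⟩

H² = I, so an even number of Hadamards cancels: H^2 = I and the state is unchanged.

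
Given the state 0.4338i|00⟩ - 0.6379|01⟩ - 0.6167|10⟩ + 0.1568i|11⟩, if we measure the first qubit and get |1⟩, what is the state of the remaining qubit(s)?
-0.9692|0⟩ + 0.2464i|1⟩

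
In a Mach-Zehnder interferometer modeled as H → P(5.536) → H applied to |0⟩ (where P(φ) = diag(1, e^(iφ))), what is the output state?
(0.8668 - 0.3398i)|0⟩ + (0.1332 + 0.3398i)|1⟩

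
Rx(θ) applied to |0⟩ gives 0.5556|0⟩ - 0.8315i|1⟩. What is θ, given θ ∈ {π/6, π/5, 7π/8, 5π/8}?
5π/8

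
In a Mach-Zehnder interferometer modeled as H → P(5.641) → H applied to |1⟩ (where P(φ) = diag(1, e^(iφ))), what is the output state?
(0.09961 + 0.2995i)|0⟩ + (0.9004 - 0.2995i)|1⟩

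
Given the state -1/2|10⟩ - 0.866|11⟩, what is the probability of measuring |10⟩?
1/4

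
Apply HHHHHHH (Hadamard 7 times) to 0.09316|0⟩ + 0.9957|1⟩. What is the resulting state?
0.7699|0⟩ - 0.6382|1⟩

H² = I, so H^7 = H: a single Hadamard. With (a, b) = (0.09316, 0.9957), H gives ((a + b)/√2, (a − b)/√2) = (0.7699, -0.6382).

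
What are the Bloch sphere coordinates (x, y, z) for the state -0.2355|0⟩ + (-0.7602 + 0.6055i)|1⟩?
(0.3581, -0.2852, -0.8891)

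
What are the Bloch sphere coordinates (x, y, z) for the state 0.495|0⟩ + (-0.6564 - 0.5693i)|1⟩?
(-0.6498, -0.5636, -0.5099)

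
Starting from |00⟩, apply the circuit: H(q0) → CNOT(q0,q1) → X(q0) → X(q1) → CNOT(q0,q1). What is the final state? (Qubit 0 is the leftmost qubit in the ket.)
1/√2|00⟩ + 1/√2|10⟩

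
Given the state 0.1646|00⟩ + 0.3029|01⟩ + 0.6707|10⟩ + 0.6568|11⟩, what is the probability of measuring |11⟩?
0.4314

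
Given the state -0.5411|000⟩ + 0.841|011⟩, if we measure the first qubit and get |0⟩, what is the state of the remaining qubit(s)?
-0.5411|00⟩ + 0.841|11⟩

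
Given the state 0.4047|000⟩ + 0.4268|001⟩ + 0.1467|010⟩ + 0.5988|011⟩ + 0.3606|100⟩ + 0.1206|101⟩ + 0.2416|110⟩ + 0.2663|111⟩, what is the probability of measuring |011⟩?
0.3586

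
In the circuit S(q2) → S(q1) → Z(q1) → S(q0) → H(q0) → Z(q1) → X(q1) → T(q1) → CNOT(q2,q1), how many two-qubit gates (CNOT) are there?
1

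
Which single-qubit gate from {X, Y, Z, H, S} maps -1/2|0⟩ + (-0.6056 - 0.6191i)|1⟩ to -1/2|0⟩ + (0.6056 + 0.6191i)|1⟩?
Z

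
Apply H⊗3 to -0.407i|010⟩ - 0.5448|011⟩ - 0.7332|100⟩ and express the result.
(-0.4518 - 0.1439i)|000⟩ + (-0.06661 - 0.1439i)|001⟩ + (-0.06661 + 0.1439i)|010⟩ + (-0.4518 + 0.1439i)|011⟩ + (0.06661 - 0.1439i)|100⟩ + (0.4518 - 0.1439i)|101⟩ + (0.4518 + 0.1439i)|110⟩ + (0.06661 + 0.1439i)|111⟩

H⊗3 gives amp(|y⟩) = (1/2√2) Σ_x (−1)^(x·y) amp(|x⟩), where x·y is the number of positions in which both x and y have a 1.
|000⟩: (-0.407i - 0.5448 - 0.7332)/(2√2) = (-0.4518 - 0.1439i)
|001⟩: (-0.407i + 0.5448 - 0.7332)/(2√2) = (-0.06661 - 0.1439i)
|010⟩: (0.407i + 0.5448 - 0.7332)/(2√2) = (-0.06661 + 0.1439i)
|011⟩: (0.407i - 0.5448 - 0.7332)/(2√2) = (-0.4518 + 0.1439i)
|100⟩: (-0.407i - 0.5448 + 0.7332)/(2√2) = (0.06661 - 0.1439i)
|101⟩: (-0.407i + 0.5448 + 0.7332)/(2√2) = (0.4518 - 0.1439i)
|110⟩: (0.407i + 0.5448 + 0.7332)/(2√2) = (0.4518 + 0.1439i)
|111⟩: (0.407i - 0.5448 + 0.7332)/(2√2) = (0.06661 + 0.1439i)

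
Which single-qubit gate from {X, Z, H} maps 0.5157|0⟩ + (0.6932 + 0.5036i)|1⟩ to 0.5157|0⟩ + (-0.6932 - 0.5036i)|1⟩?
Z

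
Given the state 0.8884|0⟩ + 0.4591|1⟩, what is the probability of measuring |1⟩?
0.2108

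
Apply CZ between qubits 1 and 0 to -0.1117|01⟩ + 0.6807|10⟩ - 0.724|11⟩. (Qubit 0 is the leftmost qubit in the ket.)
-0.1117|01⟩ + 0.6807|10⟩ + 0.724|11⟩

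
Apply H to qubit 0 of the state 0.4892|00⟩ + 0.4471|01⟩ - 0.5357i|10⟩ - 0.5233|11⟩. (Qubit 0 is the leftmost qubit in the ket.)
(0.3459 - 0.3788i)|00⟩ - 0.05388|01⟩ + (0.3459 + 0.3788i)|10⟩ + 0.6862|11⟩

H on qubit 0 mixes each pair of kets that differ only in qubit 0: amplitudes (a, b) of (|…0…⟩, |…1…⟩) become ((a + b)/√2, (a − b)/√2). Kets absent from the input have amplitude 0.
(|00⟩, |10⟩): (a, b) = (0.4892, -0.5357i) → ((0.3459 - 0.3788i), (0.3459 + 0.3788i))
(|01⟩, |11⟩): (a, b) = (0.4471, -0.5233) → (-0.05388, 0.6862)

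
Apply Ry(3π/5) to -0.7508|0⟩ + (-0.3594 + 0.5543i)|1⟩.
(-0.1505 - 0.4484i)|0⟩ + (-0.8187 + 0.3258i)|1⟩

Ry(3π/5) = [[cos(θ/2), −sin(θ/2)], [sin(θ/2), cos(θ/2)]]; θ = 3π/5, cos(θ/2) ≈ 0.587785, sin(θ/2) ≈ 0.809017.
With a = amp(|0⟩) = -0.7508 and b = amp(|1⟩) = (-0.3594 + 0.5543i):
new amp(|0⟩) = (0.587785)·a + (-0.809017)·b = (-0.1505 - 0.4484i)
new amp(|1⟩) = (0.809017)·a + (0.587785)·b = (-0.8187 + 0.3258i)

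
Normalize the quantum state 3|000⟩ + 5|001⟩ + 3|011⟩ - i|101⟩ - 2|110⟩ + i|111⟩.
0.4286|000⟩ + 0.7143|001⟩ + 0.4286|011⟩ - 0.1429i|101⟩ - 0.2857|110⟩ + 0.1429i|111⟩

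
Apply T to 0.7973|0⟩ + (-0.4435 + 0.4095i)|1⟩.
0.7973|0⟩ + (-0.6032 - 0.02404i)|1⟩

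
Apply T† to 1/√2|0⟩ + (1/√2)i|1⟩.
1/√2|0⟩ + (1/2 + (1/2)i)|1⟩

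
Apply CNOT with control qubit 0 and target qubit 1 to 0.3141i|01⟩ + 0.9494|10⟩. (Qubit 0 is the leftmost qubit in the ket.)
0.3141i|01⟩ + 0.9494|11⟩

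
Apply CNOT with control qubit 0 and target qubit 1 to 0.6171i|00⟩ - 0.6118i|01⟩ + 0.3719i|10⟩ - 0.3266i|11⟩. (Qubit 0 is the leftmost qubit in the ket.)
0.6171i|00⟩ - 0.6118i|01⟩ - 0.3266i|10⟩ + 0.3719i|11⟩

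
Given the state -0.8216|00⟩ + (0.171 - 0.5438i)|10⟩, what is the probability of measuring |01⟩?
0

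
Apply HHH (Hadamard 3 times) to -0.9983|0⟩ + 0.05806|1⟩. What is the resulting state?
-0.6649|0⟩ - 0.747|1⟩

H² = I, so H^3 = H: a single Hadamard. With (a, b) = (-0.9983, 0.05806), H gives ((a + b)/√2, (a − b)/√2) = (-0.6649, -0.747).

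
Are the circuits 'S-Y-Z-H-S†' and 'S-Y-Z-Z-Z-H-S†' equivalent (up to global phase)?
Yes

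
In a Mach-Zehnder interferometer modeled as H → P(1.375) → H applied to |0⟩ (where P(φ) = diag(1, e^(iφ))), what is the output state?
(0.5973 + 0.4904i)|0⟩ + (0.4027 - 0.4904i)|1⟩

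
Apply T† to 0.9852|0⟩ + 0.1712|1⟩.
0.9852|0⟩ + (0.1211 - 0.1211i)|1⟩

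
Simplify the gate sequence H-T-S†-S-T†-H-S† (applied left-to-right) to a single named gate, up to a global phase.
S†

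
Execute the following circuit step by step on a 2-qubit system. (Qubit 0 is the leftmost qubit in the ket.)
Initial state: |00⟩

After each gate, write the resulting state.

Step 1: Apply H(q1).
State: 1/√2|00⟩ + 1/√2|01⟩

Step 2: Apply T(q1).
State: 1/√2|00⟩ + (1/2 + (1/2)i)|01⟩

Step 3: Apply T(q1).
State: 1/√2|00⟩ + (1/√2)i|01⟩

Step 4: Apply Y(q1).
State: 1/√2|00⟩ + (1/√2)i|01⟩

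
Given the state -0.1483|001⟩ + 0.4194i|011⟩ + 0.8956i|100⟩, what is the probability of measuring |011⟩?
0.1759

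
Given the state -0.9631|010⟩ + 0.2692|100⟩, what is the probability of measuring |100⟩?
0.07247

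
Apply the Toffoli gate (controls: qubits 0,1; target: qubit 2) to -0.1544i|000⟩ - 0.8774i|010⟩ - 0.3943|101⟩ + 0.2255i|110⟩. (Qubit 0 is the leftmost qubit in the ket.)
-0.1544i|000⟩ - 0.8774i|010⟩ - 0.3943|101⟩ + 0.2255i|111⟩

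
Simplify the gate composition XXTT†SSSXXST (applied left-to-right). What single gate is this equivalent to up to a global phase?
T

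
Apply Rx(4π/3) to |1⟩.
-0.866i|0⟩ - 1/2|1⟩

Rx(4π/3) = [[cos(θ/2), −i·sin(θ/2)], [−i·sin(θ/2), cos(θ/2)]]; θ = 4π/3, cos(θ/2) ≈ -0.5, sin(θ/2) ≈ 0.866025.
With a = amp(|0⟩) = 0 and b = amp(|1⟩) = 1:
new amp(|0⟩) = (-0.5)·a + (-0.866025i)·b = -0.866i
new amp(|1⟩) = (-0.866025i)·a + (-0.5)·b = -1/2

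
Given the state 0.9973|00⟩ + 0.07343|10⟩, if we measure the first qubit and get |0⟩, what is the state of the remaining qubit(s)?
|0⟩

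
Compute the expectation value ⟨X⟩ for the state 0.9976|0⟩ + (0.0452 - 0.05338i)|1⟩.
0.09018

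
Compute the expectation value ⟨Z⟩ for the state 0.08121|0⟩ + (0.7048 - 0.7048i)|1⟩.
-0.9869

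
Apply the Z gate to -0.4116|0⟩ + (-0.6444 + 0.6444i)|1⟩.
-0.4116|0⟩ + (0.6444 - 0.6444i)|1⟩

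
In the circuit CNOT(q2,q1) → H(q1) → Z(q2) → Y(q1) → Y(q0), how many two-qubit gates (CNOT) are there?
1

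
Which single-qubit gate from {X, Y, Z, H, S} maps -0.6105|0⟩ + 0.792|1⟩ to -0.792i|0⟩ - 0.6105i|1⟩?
Y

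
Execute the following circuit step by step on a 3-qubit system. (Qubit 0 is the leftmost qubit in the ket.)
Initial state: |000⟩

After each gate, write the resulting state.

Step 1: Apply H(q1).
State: 1/√2|000⟩ + 1/√2|010⟩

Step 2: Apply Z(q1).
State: 1/√2|000⟩ - 1/√2|010⟩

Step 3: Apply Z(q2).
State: 1/√2|000⟩ - 1/√2|010⟩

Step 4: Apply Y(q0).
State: (1/√2)i|100⟩ - (1/√2)i|110⟩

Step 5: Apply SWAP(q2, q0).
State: (1/√2)i|001⟩ - (1/√2)i|011⟩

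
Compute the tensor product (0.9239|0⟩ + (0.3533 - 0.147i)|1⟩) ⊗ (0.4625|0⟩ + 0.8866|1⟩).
0.4273|00⟩ + 0.8191|01⟩ + (0.1634 - 0.06799i)|10⟩ + (0.3132 - 0.1303i)|11⟩

amp(|b₁b₂…⟩) = product of the factor amplitudes for bits b₁, b₂, …; only kets whose every factor amplitude is nonzero survive.
|00⟩: (0.9239)(0.4625) = 0.4273
|01⟩: (0.9239)(0.8866) = 0.8191
|10⟩: (0.3533 - 0.147i)(0.4625) = (0.1634 - 0.06799i)
|11⟩: (0.3533 - 0.147i)(0.8866) = (0.3132 - 0.1303i)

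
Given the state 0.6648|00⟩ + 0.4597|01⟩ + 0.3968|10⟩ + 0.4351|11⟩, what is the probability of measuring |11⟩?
0.1893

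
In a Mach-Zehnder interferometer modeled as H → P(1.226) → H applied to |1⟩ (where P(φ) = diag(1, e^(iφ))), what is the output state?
(0.331 - 0.4706i)|0⟩ + (0.669 + 0.4706i)|1⟩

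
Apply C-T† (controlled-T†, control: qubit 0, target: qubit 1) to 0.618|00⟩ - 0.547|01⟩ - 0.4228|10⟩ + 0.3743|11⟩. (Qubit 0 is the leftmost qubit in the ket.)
0.618|00⟩ - 0.547|01⟩ - 0.4228|10⟩ + (0.2647 - 0.2647i)|11⟩

C-T† leaves the control-|0⟩ kets |00⟩, |01⟩ unchanged and applies T† to qubit 1 on the control-|1⟩ pair (|10⟩, |11⟩).
T† = [[1, 0], [0, (1/√2 - (1/√2)i)]].
With a = amp(|10⟩) = -0.4228 and b = amp(|11⟩) = 0.3743:
new amp(|10⟩) = (1)·a = -0.4228
new amp(|11⟩) = (1/√2 - (1/√2)i)·b = (0.2647 - 0.2647i)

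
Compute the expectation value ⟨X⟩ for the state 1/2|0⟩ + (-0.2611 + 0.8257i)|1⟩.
-0.2611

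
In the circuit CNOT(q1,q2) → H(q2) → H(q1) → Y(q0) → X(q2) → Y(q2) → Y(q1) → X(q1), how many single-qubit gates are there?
7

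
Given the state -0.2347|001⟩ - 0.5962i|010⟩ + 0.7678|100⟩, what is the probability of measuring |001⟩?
0.05508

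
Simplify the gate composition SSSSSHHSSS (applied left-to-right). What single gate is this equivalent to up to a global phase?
I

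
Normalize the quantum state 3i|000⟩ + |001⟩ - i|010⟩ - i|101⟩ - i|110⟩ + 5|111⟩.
0.4867i|000⟩ + 0.1622|001⟩ - 0.1622i|010⟩ - 0.1622i|101⟩ - 0.1622i|110⟩ + 0.8111|111⟩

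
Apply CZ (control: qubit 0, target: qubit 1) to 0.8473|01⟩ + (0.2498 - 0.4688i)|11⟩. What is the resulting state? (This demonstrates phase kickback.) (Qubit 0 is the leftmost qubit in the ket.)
0.8473|01⟩ + (-0.2498 + 0.4688i)|11⟩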